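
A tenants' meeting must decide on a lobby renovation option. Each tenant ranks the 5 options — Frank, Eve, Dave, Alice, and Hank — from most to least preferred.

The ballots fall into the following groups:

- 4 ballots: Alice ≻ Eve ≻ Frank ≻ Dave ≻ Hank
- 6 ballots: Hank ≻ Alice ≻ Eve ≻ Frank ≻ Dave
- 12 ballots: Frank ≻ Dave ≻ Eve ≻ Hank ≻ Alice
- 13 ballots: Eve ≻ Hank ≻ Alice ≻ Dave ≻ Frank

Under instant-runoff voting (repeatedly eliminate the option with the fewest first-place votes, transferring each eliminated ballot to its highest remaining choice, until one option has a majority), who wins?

Round 1: Eve 13, Frank 12, Hank 6, Alice 4, Dave 0. Dave has the fewest and is eliminated.
Round 2: Eve 13, Frank 12, Hank 6, Alice 4. Alice has the fewest and is eliminated.
Round 3: Eve 17, Frank 12, Hank 6. Hank has the fewest and is eliminated.
Round 4: Eve 23, Frank 12. Eve has a majority.

Eve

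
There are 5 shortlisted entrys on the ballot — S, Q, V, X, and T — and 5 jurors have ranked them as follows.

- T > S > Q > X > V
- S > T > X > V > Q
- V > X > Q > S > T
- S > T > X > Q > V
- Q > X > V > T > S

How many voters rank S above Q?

3

Ballots ranking S above Q: 3.
Ballots ranking Q above S: 2.
So 3 of 5 voters prefer S to Q.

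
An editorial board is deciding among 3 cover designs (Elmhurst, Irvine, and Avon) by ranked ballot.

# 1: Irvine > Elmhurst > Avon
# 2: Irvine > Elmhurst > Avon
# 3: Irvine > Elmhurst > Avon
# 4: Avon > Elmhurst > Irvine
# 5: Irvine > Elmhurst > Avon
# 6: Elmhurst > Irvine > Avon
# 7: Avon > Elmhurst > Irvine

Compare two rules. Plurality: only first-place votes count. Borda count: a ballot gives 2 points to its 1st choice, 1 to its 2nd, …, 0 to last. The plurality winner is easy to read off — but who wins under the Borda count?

Plurality first-place counts: Elmhurst 1, Irvine 4, Avon 2 → Irvine.
Borda totals: Elmhurst 8, Irvine 9, Avon 4 → Irvine.

Irvine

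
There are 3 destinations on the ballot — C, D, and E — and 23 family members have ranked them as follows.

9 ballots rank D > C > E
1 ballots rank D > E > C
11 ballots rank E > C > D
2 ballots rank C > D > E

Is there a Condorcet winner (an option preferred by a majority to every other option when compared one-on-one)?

Head-to-head results (23 voters total):
C vs D: C wins 13–10.
C vs E: E wins 12–11.
D vs E: D wins 12–11.
No candidate beats all others: C beats D beats E beats C, a majority cycle.

No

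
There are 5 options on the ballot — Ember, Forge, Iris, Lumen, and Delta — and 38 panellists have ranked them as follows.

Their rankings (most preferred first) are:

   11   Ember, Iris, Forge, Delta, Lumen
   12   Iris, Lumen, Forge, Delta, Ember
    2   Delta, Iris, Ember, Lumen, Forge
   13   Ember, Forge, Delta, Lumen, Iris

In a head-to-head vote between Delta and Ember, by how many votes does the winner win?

10

Ballots ranking Delta above Ember: 12+2 = 14.
Ballots ranking Ember above Delta: 11+13 = 24.
Ember wins 24–14, a margin of 10.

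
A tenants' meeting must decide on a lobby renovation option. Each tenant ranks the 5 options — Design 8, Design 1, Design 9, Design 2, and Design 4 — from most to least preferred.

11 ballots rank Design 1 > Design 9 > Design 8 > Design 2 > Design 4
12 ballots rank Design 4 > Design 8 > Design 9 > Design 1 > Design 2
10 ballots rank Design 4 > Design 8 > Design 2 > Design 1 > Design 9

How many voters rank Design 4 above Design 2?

22

Ballots ranking Design 4 above Design 2: 12+10 = 22.
Ballots ranking Design 2 above Design 4: 11.
So 22 of 33 voters prefer Design 4 to Design 2.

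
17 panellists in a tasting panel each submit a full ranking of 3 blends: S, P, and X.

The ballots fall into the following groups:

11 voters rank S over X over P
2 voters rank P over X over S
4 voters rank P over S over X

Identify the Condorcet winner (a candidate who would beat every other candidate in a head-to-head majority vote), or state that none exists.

S

Head-to-head results (17 voters total):
S vs P: S wins 11–6.
S vs X: S wins 15–2.
P vs X: X wins 11–6.
S beats each rival — P (11–6), X (15–2) — so S is the Condorcet winner.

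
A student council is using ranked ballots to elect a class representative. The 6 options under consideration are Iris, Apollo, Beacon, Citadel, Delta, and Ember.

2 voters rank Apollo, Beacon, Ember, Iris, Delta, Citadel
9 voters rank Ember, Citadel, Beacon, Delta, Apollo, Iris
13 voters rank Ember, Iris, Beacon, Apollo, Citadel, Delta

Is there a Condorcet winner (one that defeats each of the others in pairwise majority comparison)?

Head-to-head results (24 voters total):
Iris vs Apollo: Iris wins 13–11.
Iris vs Beacon: Iris wins 13–11.
Iris vs Citadel: Iris wins 15–9.
Iris vs Delta: Iris wins 15–9.
Iris vs Ember: Ember wins 24–0.
Apollo vs Beacon: Beacon wins 22–2.
Apollo vs Citadel: Apollo wins 15–9.
Apollo vs Delta: Apollo wins 15–9.
Apollo vs Ember: Ember wins 22–2.
Beacon vs Citadel: Beacon wins 15–9.
Beacon vs Delta: Beacon wins 24–0.
Beacon vs Ember: Ember wins 22–2.
Citadel vs Delta: Citadel wins 22–2.
Citadel vs Ember: Ember wins 24–0.
Delta vs Ember: Ember wins 24–0.
Ember beats each rival — Iris (24–0), Apollo (22–2), Beacon (22–2), Citadel (24–0), Delta (24–0) — so Ember is the Condorcet winner.

Yes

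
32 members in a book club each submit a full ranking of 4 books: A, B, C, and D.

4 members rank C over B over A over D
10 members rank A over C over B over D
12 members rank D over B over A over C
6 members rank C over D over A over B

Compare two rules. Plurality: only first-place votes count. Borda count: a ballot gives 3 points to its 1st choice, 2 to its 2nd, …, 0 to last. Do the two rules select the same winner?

No

Plurality first-place counts: A 10, B 0, C 10, D 12 → D.
Borda totals: A 52, B 42, C 50, D 48 → A.
The two rules disagree: plurality picks D, Borda picks A.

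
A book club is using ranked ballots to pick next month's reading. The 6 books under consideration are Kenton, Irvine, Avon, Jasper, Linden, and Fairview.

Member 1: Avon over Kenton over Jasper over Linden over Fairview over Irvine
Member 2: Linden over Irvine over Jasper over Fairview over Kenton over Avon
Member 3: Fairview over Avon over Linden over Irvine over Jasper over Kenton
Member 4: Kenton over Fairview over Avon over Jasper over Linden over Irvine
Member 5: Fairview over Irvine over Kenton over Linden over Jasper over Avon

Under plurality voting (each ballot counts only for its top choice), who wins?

Fairview

First-place vote totals:
  Kenton: 1
  Irvine: 0
  Avon: 1
  Jasper: 0
  Linden: 1
  Fairview: 2
Fairview has the most first-place votes.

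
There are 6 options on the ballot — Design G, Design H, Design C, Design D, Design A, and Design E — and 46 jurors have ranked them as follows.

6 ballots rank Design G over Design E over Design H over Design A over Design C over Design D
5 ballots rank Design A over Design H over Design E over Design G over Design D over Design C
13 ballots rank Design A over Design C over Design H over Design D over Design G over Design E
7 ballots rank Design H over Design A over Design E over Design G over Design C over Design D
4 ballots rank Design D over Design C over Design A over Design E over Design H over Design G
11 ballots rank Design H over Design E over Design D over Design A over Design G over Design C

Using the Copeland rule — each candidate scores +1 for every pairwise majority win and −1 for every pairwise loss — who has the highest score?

Design H

Pairwise results:
  Design G vs Design H: Design H wins 40–6.
  Design G vs Design C: Design G wins 29–17.
  Design G vs Design D: Design D wins 28–18.
  Design G vs Design A: Design A wins 40–6.
  Design G vs Design E: Design E wins 27–19.
  Design H vs Design C: Design H wins 29–17.
  Design H vs Design D: Design H wins 42–4.
  Design H vs Design A: Design H wins 24–22.
  Design H vs Design E: Design H wins 36–10.
  Design C vs Design D: Design C wins 26–20.
  Design C vs Design A: Design A wins 42–4.
  Design C vs Design E: Design E wins 29–17.
  Design D vs Design A: Design A wins 31–15.
  Design D vs Design E: Design E wins 29–17.
  Design A vs Design E: Design A wins 29–17.
Copeland scores (wins − losses):
  Design G: 1 − 4 = -3
  Design H: 5 − 0 = 5
  Design C: 1 − 4 = -3
  Design D: 1 − 4 = -3
  Design A: 4 − 1 = 3
  Design E: 3 − 2 = 1
Design H has the best Copeland score.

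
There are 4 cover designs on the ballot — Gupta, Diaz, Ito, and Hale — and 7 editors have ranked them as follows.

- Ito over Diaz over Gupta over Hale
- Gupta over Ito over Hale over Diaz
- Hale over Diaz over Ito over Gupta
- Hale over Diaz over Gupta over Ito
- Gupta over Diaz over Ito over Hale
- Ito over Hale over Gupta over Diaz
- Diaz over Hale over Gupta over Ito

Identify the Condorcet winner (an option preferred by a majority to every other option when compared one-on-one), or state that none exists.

Head-to-head results (7 voters total):
Gupta vs Diaz: Diaz wins 4–3.
Gupta vs Ito: Gupta wins 4–3.
Gupta vs Hale: Hale wins 4–3.
Diaz vs Ito: Diaz wins 4–3.
Diaz vs Hale: Hale wins 4–3.
Ito vs Hale: Ito wins 4–3.
No candidate beats all others: Gupta beats Ito beats Hale beats Gupta, a majority cycle.

There is no Condorcet winner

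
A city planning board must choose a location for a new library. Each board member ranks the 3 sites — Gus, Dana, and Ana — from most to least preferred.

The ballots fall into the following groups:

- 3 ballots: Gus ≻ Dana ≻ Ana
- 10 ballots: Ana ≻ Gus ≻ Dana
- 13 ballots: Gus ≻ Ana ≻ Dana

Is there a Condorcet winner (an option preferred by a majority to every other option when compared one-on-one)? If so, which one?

Gus

Head-to-head results (26 voters total):
Gus vs Dana: Gus wins 26–0.
Gus vs Ana: Gus wins 16–10.
Dana vs Ana: Ana wins 23–3.
Gus beats each rival — Dana (26–0), Ana (16–10) — so Gus is the Condorcet winner.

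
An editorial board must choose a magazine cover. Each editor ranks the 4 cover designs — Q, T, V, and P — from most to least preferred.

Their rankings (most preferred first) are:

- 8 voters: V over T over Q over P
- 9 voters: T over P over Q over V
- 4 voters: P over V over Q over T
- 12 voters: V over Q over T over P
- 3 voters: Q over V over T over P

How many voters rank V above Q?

Ballots ranking V above Q: 8+4+12 = 24.
Ballots ranking Q above V: 9+3 = 12.
So 24 of 36 voters prefer V to Q.

24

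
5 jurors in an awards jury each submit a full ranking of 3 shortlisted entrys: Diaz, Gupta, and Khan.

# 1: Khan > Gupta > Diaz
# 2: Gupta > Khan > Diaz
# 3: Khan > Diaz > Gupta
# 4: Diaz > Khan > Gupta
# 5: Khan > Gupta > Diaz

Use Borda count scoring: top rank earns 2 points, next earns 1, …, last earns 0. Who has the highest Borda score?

Khan

Borda scores:
  Diaz: 0 + 0 + 1 + 2 + 0 = 3
  Gupta: 1 + 2 + 0 + 0 + 1 = 4
  Khan: 2 + 1 + 2 + 1 + 2 = 8
Khan has the highest total.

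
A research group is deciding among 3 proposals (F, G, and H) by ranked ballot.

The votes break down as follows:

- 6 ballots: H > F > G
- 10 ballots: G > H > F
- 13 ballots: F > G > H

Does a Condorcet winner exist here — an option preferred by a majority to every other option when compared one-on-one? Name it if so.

Head-to-head results (29 voters total):
F vs G: F wins 19–10.
F vs H: H wins 16–13.
G vs H: G wins 23–6.
No candidate beats all others: F beats G beats H beats F, a majority cycle.

None — there is no Condorcet winner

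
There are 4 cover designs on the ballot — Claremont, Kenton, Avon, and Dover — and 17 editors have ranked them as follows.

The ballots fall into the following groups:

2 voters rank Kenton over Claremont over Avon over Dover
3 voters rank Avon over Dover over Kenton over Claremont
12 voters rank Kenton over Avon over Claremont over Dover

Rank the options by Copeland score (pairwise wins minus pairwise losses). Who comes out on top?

Kenton

Pairwise results:
  Claremont vs Kenton: Kenton wins 17–0.
  Claremont vs Avon: Avon wins 15–2.
  Claremont vs Dover: Claremont wins 14–3.
  Kenton vs Avon: Kenton wins 14–3.
  Kenton vs Dover: Kenton wins 14–3.
  Avon vs Dover: Avon wins 17–0.
Copeland scores (wins − losses):
  Claremont: 1 − 2 = -1
  Kenton: 3 − 0 = 3
  Avon: 2 − 1 = 1
  Dover: 0 − 3 = -3
Kenton has the best Copeland score.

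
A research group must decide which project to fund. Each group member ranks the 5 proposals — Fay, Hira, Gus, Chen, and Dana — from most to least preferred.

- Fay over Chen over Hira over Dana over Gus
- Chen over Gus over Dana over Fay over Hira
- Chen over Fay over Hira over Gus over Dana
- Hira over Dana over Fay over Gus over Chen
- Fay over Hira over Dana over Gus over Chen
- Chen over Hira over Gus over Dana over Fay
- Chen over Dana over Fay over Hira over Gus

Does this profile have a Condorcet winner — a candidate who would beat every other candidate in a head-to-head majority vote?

Yes

Head-to-head results (7 voters total):
Fay vs Hira: Fay wins 5–2.
Fay vs Gus: Fay wins 5–2.
Fay vs Chen: Chen wins 4–3.
Fay vs Dana: Dana wins 4–3.
Hira vs Gus: Hira wins 6–1.
Hira vs Chen: Chen wins 5–2.
Hira vs Dana: Hira wins 5–2.
Gus vs Chen: Chen wins 5–2.
Gus vs Dana: Dana wins 4–3.
Chen vs Dana: Chen wins 5–2.
Chen beats each rival — Fay (4–3), Hira (5–2), Gus (5–2), Dana (5–2) — so Chen is the Condorcet winner.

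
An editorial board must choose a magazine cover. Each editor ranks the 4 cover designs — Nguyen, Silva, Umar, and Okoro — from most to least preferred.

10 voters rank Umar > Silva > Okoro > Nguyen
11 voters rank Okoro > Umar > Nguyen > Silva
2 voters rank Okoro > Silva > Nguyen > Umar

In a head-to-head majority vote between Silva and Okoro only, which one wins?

Ballots ranking Silva above Okoro: 10.
Ballots ranking Okoro above Silva: 11+2 = 13.
Okoro wins the head-to-head, 13–10.

Okoro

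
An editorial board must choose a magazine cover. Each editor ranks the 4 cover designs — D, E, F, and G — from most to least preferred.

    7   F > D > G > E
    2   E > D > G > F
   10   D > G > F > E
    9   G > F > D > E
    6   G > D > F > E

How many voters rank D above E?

Ballots ranking D above E: 7+10+9+6 = 32.
Ballots ranking E above D: 2.
So 32 of 34 voters prefer D to E.

32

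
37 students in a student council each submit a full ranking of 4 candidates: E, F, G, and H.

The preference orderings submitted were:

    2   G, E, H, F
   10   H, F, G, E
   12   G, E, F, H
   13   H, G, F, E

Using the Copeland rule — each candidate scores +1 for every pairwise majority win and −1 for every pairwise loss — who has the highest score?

H

Pairwise results:
  E vs F: F wins 23–14.
  E vs G: G wins 37–0.
  E vs H: H wins 23–14.
  F vs G: G wins 27–10.
  F vs H: H wins 25–12.
  G vs H: H wins 23–14.
Copeland scores (wins − losses):
  E: 0 − 3 = -3
  F: 1 − 2 = -1
  G: 2 − 1 = 1
  H: 3 − 0 = 3
H has the best Copeland score.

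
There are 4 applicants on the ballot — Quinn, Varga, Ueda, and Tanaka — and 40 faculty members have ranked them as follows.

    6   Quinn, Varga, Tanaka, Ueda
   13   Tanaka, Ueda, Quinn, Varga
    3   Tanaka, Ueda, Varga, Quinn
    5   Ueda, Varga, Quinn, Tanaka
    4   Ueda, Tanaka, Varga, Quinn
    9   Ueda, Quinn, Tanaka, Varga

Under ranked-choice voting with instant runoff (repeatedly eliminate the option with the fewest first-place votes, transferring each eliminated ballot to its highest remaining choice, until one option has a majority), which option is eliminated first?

Round 1: Ueda 18, Tanaka 16, Quinn 6, Varga 0. Varga has the fewest and is eliminated.
Round 2: Ueda 18, Tanaka 16, Quinn 6. Quinn has the fewest and is eliminated.
Round 3: Tanaka 22, Ueda 18. Tanaka has a majority.

Varga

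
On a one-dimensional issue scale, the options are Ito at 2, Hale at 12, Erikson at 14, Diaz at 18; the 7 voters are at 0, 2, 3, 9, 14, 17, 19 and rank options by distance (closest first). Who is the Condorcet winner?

With single-peaked preferences on a line, the Condorcet winner is the candidate closest to the median voter.
The median voter (position 9) is closest to Hale at 12.
Check: Hale vs Ito — voters closer to Hale: 4 of 7.

Hale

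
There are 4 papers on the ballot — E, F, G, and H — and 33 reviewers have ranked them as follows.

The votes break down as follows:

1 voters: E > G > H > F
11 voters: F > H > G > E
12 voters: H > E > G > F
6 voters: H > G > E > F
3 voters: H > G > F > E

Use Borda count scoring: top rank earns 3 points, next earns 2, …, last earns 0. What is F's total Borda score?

36

Borda scores:
  E: 3 + 11·0 + 12·2 + 6·1 + 3·0 = 33
  F: 0 + 11·3 + 12·0 + 6·0 + 3·1 = 36
  G: 2 + 11·1 + 12·1 + 6·2 + 3·2 = 43
  H: 1 + 11·2 + 12·3 + 6·3 + 3·3 = 86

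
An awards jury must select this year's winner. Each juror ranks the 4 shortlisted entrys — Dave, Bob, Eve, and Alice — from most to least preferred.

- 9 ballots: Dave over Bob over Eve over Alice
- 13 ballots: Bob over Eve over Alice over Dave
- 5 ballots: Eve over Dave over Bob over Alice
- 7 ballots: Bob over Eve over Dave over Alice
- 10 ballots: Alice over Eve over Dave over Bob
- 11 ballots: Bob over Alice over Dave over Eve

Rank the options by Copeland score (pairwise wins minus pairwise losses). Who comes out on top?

Pairwise results:
  Dave vs Bob: Bob wins 31–24.
  Dave vs Eve: Eve wins 35–20.
  Dave vs Alice: Alice wins 34–21.
  Bob vs Eve: Bob wins 40–15.
  Bob vs Alice: Bob wins 45–10.
  Eve vs Alice: Eve wins 34–21.
Copeland scores (wins − losses):
  Dave: 0 − 3 = -3
  Bob: 3 − 0 = 3
  Eve: 2 − 1 = 1
  Alice: 1 − 2 = -1
Bob has the best Copeland score.

Bob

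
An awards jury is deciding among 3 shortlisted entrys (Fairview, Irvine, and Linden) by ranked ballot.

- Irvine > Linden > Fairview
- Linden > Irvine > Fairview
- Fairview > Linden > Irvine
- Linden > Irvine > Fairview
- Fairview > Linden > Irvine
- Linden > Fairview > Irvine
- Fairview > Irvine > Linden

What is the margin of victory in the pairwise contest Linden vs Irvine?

Ballots ranking Linden above Irvine: 5.
Ballots ranking Irvine above Linden: 2.
Linden wins 5–2, a margin of 3.

3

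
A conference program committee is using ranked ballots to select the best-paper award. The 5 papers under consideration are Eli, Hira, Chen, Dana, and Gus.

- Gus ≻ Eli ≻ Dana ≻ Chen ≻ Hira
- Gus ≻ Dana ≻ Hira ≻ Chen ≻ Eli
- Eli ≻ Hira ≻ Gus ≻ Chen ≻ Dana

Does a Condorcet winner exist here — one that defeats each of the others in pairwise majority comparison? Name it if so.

Gus

Head-to-head results (3 voters total):
Eli vs Hira: Eli wins 2–1.
Eli vs Chen: Eli wins 2–1.
Eli vs Dana: Eli wins 2–1.
Eli vs Gus: Gus wins 2–1.
Hira vs Chen: Hira wins 2–1.
Hira vs Dana: Dana wins 2–1.
Hira vs Gus: Gus wins 2–1.
Chen vs Dana: Dana wins 2–1.
Chen vs Gus: Gus wins 3–0.
Dana vs Gus: Gus wins 3–0.
Gus beats each rival — Eli (2–1), Hira (2–1), Chen (3–0), Dana (3–0) — so Gus is the Condorcet winner.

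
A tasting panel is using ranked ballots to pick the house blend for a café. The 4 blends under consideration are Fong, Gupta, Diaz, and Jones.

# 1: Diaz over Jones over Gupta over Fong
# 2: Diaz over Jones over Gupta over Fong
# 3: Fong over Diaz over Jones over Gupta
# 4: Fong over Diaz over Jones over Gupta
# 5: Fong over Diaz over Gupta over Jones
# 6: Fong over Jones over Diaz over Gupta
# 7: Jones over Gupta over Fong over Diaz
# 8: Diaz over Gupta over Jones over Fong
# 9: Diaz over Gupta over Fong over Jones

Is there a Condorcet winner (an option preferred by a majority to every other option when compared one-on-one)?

No

Head-to-head results (9 voters total):
Fong vs Gupta: Gupta wins 5–4.
Fong vs Diaz: Fong wins 5–4.
Fong vs Jones: Fong wins 5–4.
Gupta vs Diaz: Diaz wins 8–1.
Gupta vs Jones: Jones wins 6–3.
Diaz vs Jones: Diaz wins 7–2.
No candidate beats all others: Fong beats Diaz beats Gupta beats Fong, a majority cycle.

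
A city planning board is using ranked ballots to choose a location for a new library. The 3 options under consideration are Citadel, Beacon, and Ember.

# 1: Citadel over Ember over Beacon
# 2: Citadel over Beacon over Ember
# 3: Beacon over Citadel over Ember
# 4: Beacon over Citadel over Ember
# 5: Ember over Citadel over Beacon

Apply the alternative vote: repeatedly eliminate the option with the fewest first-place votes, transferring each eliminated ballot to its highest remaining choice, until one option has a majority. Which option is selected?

Citadel

Round 1: Citadel 2, Beacon 2, Ember 1. Ember has the fewest and is eliminated.
Round 2: Citadel 3, Beacon 2. Citadel has a majority.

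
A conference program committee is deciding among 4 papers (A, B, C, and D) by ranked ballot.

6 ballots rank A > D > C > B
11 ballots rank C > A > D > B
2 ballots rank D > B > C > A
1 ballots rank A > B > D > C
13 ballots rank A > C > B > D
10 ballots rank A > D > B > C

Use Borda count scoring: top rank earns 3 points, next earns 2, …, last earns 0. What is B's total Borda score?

29

Borda scores:
  A: 6·3 + 11·2 + 2·0 + 3 + 13·3 + 10·3 = 112
  B: 6·0 + 11·0 + 2·2 + 2 + 13·1 + 10·1 = 29
  C: 6·1 + 11·3 + 2·1 + 0 + 13·2 + 10·0 = 67
  D: 6·2 + 11·1 + 2·3 + 1 + 13·0 + 10·2 = 50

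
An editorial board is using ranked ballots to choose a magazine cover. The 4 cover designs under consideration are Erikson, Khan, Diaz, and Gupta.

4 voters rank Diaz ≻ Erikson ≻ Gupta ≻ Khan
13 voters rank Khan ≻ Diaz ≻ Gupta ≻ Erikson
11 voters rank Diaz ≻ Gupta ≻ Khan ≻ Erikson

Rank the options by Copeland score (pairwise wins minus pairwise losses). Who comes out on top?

Diaz

Pairwise results:
  Erikson vs Khan: Khan wins 24–4.
  Erikson vs Diaz: Diaz wins 28–0.
  Erikson vs Gupta: Gupta wins 24–4.
  Khan vs Diaz: Diaz wins 15–13.
  Khan vs Gupta: Gupta wins 15–13.
  Diaz vs Gupta: Diaz wins 28–0.
Copeland scores (wins − losses):
  Erikson: 0 − 3 = -3
  Khan: 1 − 2 = -1
  Diaz: 3 − 0 = 3
  Gupta: 2 − 1 = 1
Diaz has the best Copeland score.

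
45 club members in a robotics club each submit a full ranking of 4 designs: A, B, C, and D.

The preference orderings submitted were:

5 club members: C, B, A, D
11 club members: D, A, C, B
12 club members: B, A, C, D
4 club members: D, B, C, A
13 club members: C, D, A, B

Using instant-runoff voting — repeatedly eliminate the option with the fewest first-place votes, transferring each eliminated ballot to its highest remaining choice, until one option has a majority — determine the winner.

Round 1: C 18, D 15, B 12, A 0. A has the fewest and is eliminated.
Round 2: C 18, D 15, B 12. B has the fewest and is eliminated.
Round 3: C 30, D 15. C has a majority.

C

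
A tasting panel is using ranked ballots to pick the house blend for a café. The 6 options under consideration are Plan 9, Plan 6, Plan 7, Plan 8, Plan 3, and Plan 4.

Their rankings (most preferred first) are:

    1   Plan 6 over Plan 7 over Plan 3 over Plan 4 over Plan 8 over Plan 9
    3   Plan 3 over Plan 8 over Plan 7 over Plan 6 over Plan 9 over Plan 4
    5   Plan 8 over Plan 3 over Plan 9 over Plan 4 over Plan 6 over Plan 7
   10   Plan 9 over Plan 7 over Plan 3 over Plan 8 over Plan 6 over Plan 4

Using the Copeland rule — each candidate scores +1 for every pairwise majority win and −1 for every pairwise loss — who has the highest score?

Pairwise results:
  Plan 9 vs Plan 6: Plan 9 wins 15–4.
  Plan 9 vs Plan 7: Plan 9 wins 15–4.
  Plan 9 vs Plan 8: Plan 9 wins 10–9.
  Plan 9 vs Plan 3: Plan 9 wins 10–9.
  Plan 9 vs Plan 4: Plan 9 wins 18–1.
  Plan 6 vs Plan 7: Plan 7 wins 13–6.
  Plan 6 vs Plan 8: Plan 8 wins 18–1.
  Plan 6 vs Plan 3: Plan 3 wins 18–1.
  Plan 6 vs Plan 4: Plan 6 wins 14–5.
  Plan 7 vs Plan 8: Plan 7 wins 11–8.
  Plan 7 vs Plan 3: Plan 7 wins 11–8.
  Plan 7 vs Plan 4: Plan 7 wins 14–5.
  Plan 8 vs Plan 3: Plan 3 wins 14–5.
  Plan 8 vs Plan 4: Plan 8 wins 18–1.
  Plan 3 vs Plan 4: Plan 3 wins 19–0.
Copeland scores (wins − losses):
  Plan 9: 5 − 0 = 5
  Plan 6: 1 − 4 = -3
  Plan 7: 4 − 1 = 3
  Plan 8: 2 − 3 = -1
  Plan 3: 3 − 2 = 1
  Plan 4: 0 − 5 = -5
Plan 9 has the best Copeland score.

Plan 9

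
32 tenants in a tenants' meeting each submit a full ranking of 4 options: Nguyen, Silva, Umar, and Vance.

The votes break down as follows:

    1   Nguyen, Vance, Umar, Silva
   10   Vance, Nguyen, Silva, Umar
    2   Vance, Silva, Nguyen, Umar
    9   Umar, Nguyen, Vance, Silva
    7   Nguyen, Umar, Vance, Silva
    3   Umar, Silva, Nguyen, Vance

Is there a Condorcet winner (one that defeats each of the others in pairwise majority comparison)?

Head-to-head results (32 voters total):
Nguyen vs Silva: Nguyen wins 27–5.
Nguyen vs Umar: Nguyen wins 20–12.
Nguyen vs Vance: Nguyen wins 20–12.
Silva vs Umar: Umar wins 20–12.
Silva vs Vance: Vance wins 29–3.
Umar vs Vance: Umar wins 19–13.
Nguyen beats each rival — Silva (27–5), Umar (20–12), Vance (20–12) — so Nguyen is the Condorcet winner.

Yes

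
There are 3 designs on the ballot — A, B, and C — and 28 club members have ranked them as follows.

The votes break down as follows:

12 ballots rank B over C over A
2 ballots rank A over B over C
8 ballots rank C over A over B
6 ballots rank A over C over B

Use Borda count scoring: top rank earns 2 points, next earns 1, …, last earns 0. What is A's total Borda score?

Borda scores:
  A: 12·0 + 2·2 + 8·1 + 6·2 = 24
  B: 12·2 + 2·1 + 8·0 + 6·0 = 26
  C: 12·1 + 2·0 + 8·2 + 6·1 = 34

24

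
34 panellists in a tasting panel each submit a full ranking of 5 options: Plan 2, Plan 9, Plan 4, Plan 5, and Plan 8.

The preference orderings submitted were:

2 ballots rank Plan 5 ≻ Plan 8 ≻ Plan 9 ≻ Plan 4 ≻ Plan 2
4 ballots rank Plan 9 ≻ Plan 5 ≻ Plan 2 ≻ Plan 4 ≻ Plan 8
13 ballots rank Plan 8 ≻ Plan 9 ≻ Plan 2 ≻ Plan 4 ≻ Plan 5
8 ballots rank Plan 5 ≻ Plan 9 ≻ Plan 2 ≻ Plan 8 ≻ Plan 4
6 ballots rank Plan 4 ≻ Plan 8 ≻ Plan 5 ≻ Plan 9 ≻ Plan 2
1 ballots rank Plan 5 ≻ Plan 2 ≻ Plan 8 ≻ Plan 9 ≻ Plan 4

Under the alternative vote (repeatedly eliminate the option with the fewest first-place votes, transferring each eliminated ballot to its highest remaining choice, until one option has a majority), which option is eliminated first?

Plan 2

Round 1: Plan 8 13, Plan 5 11, Plan 4 6, Plan 9 4, Plan 2 0. Plan 2 has the fewest and is eliminated.
Round 2: Plan 8 13, Plan 5 11, Plan 4 6, Plan 9 4. Plan 9 has the fewest and is eliminated.
Round 3: Plan 5 15, Plan 8 13, Plan 4 6. Plan 4 has the fewest and is eliminated.
Round 4: Plan 8 19, Plan 5 15. Plan 8 has a majority.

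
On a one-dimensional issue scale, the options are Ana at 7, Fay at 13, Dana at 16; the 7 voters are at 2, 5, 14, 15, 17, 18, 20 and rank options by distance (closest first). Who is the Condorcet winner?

With single-peaked preferences on a line, the Condorcet winner is the candidate closest to the median voter.
The median voter (position 15) is closest to Dana at 16.
Check: Dana vs Fay — voters closer to Dana: 4 of 7.

Dana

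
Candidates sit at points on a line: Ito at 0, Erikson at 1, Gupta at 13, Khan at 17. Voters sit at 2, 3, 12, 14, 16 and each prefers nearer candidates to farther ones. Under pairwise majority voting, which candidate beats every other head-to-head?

Gupta

With single-peaked preferences on a line, the Condorcet winner is the candidate closest to the median voter.
The median voter (position 12) is closest to Gupta at 13.
Check: Gupta vs Erikson — voters closer to Gupta: 3 of 5.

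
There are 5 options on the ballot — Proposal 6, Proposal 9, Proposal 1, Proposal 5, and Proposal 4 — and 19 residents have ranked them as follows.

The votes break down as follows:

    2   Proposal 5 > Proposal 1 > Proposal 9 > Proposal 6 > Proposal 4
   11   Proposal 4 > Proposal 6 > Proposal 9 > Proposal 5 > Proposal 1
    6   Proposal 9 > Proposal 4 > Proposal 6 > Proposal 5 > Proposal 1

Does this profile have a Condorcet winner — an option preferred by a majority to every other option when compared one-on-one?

Head-to-head results (19 voters total):
Proposal 6 vs Proposal 9: Proposal 6 wins 11–8.
Proposal 6 vs Proposal 1: Proposal 6 wins 17–2.
Proposal 6 vs Proposal 5: Proposal 6 wins 17–2.
Proposal 6 vs Proposal 4: Proposal 4 wins 17–2.
Proposal 9 vs Proposal 1: Proposal 9 wins 17–2.
Proposal 9 vs Proposal 5: Proposal 9 wins 17–2.
Proposal 9 vs Proposal 4: Proposal 4 wins 11–8.
Proposal 1 vs Proposal 5: Proposal 5 wins 19–0.
Proposal 1 vs Proposal 4: Proposal 4 wins 17–2.
Proposal 5 vs Proposal 4: Proposal 4 wins 17–2.
Proposal 4 beats each rival — Proposal 6 (17–2), Proposal 9 (11–8), Proposal 1 (17–2), Proposal 5 (17–2) — so Proposal 4 is the Condorcet winner.

Yes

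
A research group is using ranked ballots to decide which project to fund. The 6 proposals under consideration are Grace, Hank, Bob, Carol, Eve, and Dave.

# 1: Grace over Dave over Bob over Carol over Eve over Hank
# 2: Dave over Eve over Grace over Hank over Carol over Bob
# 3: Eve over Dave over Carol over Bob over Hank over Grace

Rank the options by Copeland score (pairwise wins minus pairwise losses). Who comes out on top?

Dave

Pairwise results:
  Grace vs Hank: Grace wins 2–1.
  Grace vs Bob: Grace wins 2–1.
  Grace vs Carol: Grace wins 2–1.
  Grace vs Eve: Eve wins 2–1.
  Grace vs Dave: Dave wins 2–1.
  Hank vs Bob: Bob wins 2–1.
  Hank vs Carol: Carol wins 2–1.
  Hank vs Eve: Eve wins 3–0.
  Hank vs Dave: Dave wins 3–0.
  Bob vs Carol: Carol wins 2–1.
  Bob vs Eve: Eve wins 2–1.
  Bob vs Dave: Dave wins 3–0.
  Carol vs Eve: Eve wins 2–1.
  Carol vs Dave: Dave wins 3–0.
  Eve vs Dave: Dave wins 2–1.
Copeland scores (wins − losses):
  Grace: 3 − 2 = 1
  Hank: 0 − 5 = -5
  Bob: 1 − 4 = -3
  Carol: 2 − 3 = -1
  Eve: 4 − 1 = 3
  Dave: 5 − 0 = 5
Dave has the best Copeland score.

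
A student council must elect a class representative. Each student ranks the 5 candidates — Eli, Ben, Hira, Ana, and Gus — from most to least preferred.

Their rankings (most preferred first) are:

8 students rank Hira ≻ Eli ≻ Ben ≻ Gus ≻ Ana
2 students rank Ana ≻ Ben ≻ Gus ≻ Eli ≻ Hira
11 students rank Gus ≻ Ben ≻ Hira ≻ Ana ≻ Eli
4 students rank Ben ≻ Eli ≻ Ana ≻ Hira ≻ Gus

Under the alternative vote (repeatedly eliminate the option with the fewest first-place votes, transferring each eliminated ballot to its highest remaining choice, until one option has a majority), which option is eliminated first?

Eli

Round 1: Gus 11, Hira 8, Ben 4, Ana 2, Eli 0. Eli has the fewest and is eliminated.
Round 2: Gus 11, Hira 8, Ben 4, Ana 2. Ana has the fewest and is eliminated.
Round 3: Gus 11, Hira 8, Ben 6. Ben has the fewest and is eliminated.
Round 4: Gus 13, Hira 12. Gus has a majority.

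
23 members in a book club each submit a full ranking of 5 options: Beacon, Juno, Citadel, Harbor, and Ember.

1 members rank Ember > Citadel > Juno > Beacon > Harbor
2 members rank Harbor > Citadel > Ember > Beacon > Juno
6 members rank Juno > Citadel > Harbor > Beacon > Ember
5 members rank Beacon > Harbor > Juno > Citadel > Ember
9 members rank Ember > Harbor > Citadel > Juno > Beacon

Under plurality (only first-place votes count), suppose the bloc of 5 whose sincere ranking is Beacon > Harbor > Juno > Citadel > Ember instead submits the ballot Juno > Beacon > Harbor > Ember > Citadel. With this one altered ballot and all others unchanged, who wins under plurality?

Juno

First-place totals with the altered ballot: Beacon 0, Juno 11, Citadel 0, Harbor 2, Ember 10.
The switch changes the winner from Ember to Juno.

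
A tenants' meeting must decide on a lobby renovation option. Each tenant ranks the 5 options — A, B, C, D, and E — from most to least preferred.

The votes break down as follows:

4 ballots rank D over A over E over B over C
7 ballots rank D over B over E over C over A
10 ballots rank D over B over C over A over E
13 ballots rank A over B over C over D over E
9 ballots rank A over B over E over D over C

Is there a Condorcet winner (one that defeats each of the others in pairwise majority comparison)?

Yes

Head-to-head results (43 voters total):
A vs B: A wins 26–17.
A vs C: A wins 26–17.
A vs D: A wins 22–21.
A vs E: A wins 36–7.
B vs C: B wins 43–0.
B vs D: B wins 22–21.
B vs E: B wins 39–4.
C vs D: D wins 30–13.
C vs E: C wins 23–20.
D vs E: D wins 34–9.
A beats each rival — B (26–17), C (26–17), D (22–21), E (36–7) — so A is the Condorcet winner.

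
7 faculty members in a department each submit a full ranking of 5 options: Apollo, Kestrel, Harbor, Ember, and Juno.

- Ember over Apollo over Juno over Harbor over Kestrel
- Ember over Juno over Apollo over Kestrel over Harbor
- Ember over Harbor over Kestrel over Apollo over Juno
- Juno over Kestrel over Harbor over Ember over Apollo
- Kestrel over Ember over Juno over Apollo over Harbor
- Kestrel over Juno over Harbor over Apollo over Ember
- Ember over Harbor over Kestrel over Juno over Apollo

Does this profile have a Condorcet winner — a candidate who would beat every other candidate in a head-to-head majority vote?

Head-to-head results (7 voters total):
Apollo vs Kestrel: Kestrel wins 5–2.
Apollo vs Harbor: Harbor wins 4–3.
Apollo vs Ember: Ember wins 6–1.
Apollo vs Juno: Juno wins 5–2.
Kestrel vs Harbor: Kestrel wins 4–3.
Kestrel vs Ember: Ember wins 4–3.
Kestrel vs Juno: Kestrel wins 4–3.
Harbor vs Ember: Ember wins 5–2.
Harbor vs Juno: Juno wins 5–2.
Ember vs Juno: Ember wins 5–2.
Ember beats each rival — Apollo (6–1), Kestrel (4–3), Harbor (5–2), Juno (5–2) — so Ember is the Condorcet winner.

Yes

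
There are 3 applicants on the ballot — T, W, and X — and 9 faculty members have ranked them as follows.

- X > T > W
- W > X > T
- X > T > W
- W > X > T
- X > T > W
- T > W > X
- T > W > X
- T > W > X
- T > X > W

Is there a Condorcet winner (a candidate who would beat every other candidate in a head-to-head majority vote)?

Head-to-head results (9 voters total):
T vs W: T wins 7–2.
T vs X: X wins 5–4.
W vs X: W wins 5–4.
No candidate beats all others: T beats W beats X beats T, a majority cycle.

No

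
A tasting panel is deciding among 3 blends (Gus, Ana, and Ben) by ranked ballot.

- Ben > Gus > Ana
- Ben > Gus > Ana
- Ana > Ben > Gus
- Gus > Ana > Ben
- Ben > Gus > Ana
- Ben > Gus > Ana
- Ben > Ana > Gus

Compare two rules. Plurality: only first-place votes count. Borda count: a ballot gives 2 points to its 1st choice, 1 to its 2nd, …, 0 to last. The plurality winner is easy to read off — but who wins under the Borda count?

Ben

Plurality first-place counts: Gus 1, Ana 1, Ben 5 → Ben.
Borda totals: Gus 6, Ana 4, Ben 11 → Ben.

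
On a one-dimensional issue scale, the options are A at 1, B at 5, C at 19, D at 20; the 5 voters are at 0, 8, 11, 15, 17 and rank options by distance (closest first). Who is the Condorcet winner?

With single-peaked preferences on a line, the Condorcet winner is the candidate closest to the median voter.
The median voter (position 11) is closest to B at 5.
Check: B vs C — voters closer to B: 3 of 5.

B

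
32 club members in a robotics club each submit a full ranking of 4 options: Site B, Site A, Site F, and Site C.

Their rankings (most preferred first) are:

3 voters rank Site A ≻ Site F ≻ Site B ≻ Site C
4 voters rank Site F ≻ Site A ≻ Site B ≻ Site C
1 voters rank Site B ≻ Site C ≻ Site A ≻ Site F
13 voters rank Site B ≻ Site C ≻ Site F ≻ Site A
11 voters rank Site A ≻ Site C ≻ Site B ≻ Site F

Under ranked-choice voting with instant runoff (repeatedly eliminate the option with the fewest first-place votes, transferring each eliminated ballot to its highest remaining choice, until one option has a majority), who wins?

Round 1: Site B 14, Site A 14, Site F 4, Site C 0. Site C has the fewest and is eliminated.
Round 2: Site B 14, Site A 14, Site F 4. Site F has the fewest and is eliminated.
Round 3: Site A 18, Site B 14. Site A has a majority.

Site A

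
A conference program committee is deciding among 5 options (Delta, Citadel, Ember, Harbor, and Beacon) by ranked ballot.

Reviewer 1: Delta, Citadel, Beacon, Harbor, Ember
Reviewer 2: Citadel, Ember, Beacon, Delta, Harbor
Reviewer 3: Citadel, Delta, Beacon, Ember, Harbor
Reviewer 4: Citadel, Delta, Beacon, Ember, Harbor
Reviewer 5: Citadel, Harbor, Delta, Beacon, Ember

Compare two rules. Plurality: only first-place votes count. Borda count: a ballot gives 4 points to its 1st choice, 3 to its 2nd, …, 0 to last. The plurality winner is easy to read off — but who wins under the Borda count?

Citadel

Plurality first-place counts: Delta 1, Citadel 4, Ember 0, Harbor 0, Beacon 0 → Citadel.
Borda totals: Delta 13, Citadel 19, Ember 5, Harbor 4, Beacon 9 → Citadel.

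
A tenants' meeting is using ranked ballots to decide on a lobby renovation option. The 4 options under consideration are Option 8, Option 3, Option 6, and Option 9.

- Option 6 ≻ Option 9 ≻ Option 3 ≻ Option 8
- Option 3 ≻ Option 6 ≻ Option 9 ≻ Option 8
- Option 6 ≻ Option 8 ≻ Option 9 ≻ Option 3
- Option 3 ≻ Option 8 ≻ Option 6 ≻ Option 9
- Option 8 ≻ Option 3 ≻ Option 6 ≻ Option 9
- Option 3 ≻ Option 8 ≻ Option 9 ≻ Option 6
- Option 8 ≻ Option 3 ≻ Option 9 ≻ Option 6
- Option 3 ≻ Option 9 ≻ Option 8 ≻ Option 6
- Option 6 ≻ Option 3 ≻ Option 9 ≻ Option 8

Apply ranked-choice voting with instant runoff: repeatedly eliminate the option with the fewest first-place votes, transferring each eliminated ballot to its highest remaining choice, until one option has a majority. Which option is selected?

Round 1: Option 3 4, Option 6 3, Option 8 2, Option 9 0. Option 9 has the fewest and is eliminated.
Round 2: Option 3 4, Option 6 3, Option 8 2. Option 8 has the fewest and is eliminated.
Round 3: Option 3 6, Option 6 3. Option 3 has a majority.

Option 3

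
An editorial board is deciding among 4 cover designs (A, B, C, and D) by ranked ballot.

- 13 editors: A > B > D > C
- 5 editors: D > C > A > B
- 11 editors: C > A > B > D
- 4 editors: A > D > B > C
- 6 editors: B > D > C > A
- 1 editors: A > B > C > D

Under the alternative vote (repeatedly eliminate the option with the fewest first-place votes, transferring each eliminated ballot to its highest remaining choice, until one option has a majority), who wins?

Round 1: A 18, C 11, B 6, D 5. D has the fewest and is eliminated.
Round 2: A 18, C 16, B 6. B has the fewest and is eliminated.
Round 3: C 22, A 18. C has a majority.

C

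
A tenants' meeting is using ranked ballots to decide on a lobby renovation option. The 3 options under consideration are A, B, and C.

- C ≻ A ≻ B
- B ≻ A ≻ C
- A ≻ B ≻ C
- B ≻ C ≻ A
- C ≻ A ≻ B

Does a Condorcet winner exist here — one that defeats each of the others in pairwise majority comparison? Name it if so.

There is no Condorcet winner

Head-to-head results (5 voters total):
A vs B: A wins 3–2.
A vs C: C wins 3–2.
B vs C: B wins 3–2.
No candidate beats all others: A beats B beats C beats A, a majority cycle.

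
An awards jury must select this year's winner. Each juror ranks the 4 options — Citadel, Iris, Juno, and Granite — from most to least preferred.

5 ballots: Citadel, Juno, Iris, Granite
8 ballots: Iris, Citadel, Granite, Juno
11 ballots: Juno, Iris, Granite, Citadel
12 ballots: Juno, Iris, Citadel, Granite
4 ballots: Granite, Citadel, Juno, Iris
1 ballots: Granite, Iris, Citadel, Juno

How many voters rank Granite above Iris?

Ballots ranking Granite above Iris: 4+1 = 5.
Ballots ranking Iris above Granite: 5+8+11+12 = 36.
So 5 of 41 voters prefer Granite to Iris.

5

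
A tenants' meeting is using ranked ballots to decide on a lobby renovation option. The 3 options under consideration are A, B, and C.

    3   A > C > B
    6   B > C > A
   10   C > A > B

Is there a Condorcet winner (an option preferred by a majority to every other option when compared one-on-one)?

Yes

Head-to-head results (19 voters total):
A vs B: A wins 13–6.
A vs C: C wins 16–3.
B vs C: C wins 13–6.
C beats each rival — A (16–3), B (13–6) — so C is the Condorcet winner.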